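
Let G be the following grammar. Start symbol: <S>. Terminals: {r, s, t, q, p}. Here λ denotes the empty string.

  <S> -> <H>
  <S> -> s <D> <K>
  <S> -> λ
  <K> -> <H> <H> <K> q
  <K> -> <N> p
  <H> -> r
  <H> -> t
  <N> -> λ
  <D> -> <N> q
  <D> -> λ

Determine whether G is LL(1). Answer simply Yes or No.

Yes

FIRST(<S>) = {λ, r, s, t}
FIRST(<K>) = {p, r, t}
FIRST(<H>) = {r, t}
FIRST(<N>) = {λ}
FIRST(<D>) = {λ, q}
FOLLOW(<S>) = {$}
FOLLOW(<K>) = {$, q}
FOLLOW(<H>) = {$, p, r, t}
FOLLOW(<N>) = {p, q}
FOLLOW(<D>) = {p, r, t}
Each cell of M receives at most one production.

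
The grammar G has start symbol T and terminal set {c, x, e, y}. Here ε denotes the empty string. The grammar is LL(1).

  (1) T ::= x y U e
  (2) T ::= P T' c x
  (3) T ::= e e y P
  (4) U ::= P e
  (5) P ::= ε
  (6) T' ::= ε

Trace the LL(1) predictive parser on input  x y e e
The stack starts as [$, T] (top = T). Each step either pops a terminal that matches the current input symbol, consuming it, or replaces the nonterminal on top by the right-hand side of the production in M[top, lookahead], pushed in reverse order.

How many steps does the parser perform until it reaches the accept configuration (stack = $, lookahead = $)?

7

step 1: stack=$ T  input=x y e e $  — expand T ::= x y U e
step 2: stack=$ e U y x  input=x y e e $  — match x
step 3: stack=$ e U y  input=y e e $  — match y
step 4: stack=$ e U  input=e e $  — expand U ::= P e
step 5: stack=$ e e P  input=e e $  — expand P ::= ε
step 6: stack=$ e e  input=e e $  — match e
step 7: stack=$ e  input=e $  — match e
Accept reached after 7 steps.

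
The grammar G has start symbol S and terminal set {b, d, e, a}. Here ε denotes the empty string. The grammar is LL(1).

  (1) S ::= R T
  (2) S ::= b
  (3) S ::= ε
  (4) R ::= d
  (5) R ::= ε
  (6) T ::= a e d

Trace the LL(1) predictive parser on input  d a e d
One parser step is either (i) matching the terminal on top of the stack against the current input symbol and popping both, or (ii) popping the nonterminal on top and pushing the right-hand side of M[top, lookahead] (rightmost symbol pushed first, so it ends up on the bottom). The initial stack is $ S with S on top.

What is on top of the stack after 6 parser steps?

step 1: stack=$ S  input=d a e d $  — expand S ::= R T
step 2: stack=$ T R  input=d a e d $  — expand R ::= d
step 3: stack=$ T d  input=d a e d $  — match d
step 4: stack=$ T  input=a e d $  — expand T ::= a e d
step 5: stack=$ d e a  input=a e d $  — match a
step 6: stack=$ d e  input=e d $  — match e
Stack after step 6: $ d (top = d).

d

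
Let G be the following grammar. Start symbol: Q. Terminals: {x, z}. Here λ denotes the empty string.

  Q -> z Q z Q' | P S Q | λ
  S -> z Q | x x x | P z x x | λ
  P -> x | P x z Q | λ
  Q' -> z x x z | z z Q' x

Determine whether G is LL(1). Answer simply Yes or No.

No

FIRST(Q) = {λ, x, z}
FIRST(S) = {λ, x, z}
FIRST(P) = {λ, x}
FIRST(Q') = {z}
FOLLOW(Q) = {$, x, z}
FOLLOW(S) = {$, x, z}
FOLLOW(P) = {$, x, z}
FOLLOW(Q') = {$, x, z}
Cell M[P, x] receives both P -> x and P -> P x z Q and P -> λ — the grammar is not LL(1).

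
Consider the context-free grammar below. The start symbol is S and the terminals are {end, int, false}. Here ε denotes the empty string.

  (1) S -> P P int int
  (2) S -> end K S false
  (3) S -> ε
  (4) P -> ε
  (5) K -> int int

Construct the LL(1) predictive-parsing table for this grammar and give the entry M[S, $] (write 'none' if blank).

FIRST(P): from P->ε we get {ε}. So FIRST(P) = {ε}.
FIRST(K): from K->int int we get {int}. So FIRST(K) = {int}.
FIRST(S): from S->P P int int we get {int}; from S->end K S false we get {end}; from S->ε we get {ε}. So FIRST(S) = {ε, end, int}.
FOLLOW(S) includes $ since S is the start symbol.
FOLLOW(S): in S->end K S false, S is followed by false with FIRST {false}. Thus FOLLOW(S) = {$, false}.
For S -> P P int int: FIRST(P P int int) = {int}, so it goes in M[S, t] for t ∈ {int}.
For S -> end K S false: FIRST(end K S false) = {end}, so it goes in M[S, t] for t ∈ {end}.
For S -> ε: FIRST(ε) = {ε}, so it goes in M[S, t] for t ∈ {}; since ε ∈ FIRST, also for every t ∈ FOLLOW(S) = {$, false}.

S -> ε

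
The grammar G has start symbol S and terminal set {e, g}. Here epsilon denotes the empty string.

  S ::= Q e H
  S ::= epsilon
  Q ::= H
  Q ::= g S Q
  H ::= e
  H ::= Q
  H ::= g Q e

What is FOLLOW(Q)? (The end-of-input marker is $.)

FIRST(S): from S::=Q e H we get {e, g}; from S::=epsilon we get {epsilon}. So FIRST(S) = {epsilon, e, g}.
FIRST(Q): from Q::=H we get {e, g}; from Q::=g S Q we get {g}. So FIRST(Q) = {e, g}.
FIRST(H): from H::=e we get {e}; from H::=Q we get {e, g}; from H::=g Q e we get {g}. So FIRST(H) = {e, g}.
FOLLOW(S) includes $ since S is the start symbol.
FOLLOW(S): in Q::=g S Q, S is followed by Q with FIRST {e, g}. Thus FOLLOW(S) = {$, e, g}.
FOLLOW(Q): in S::=Q e H, Q is followed by e H with FIRST {e}; in Q::=g S Q, the suffix after Q is empty (adds nothing new); in H::=Q, the suffix after Q is empty, so FOLLOW(Q) ⊇ FOLLOW(H) = {$, e, g}; in H::=g Q e, Q is followed by e with FIRST {e}. Thus FOLLOW(Q) = {$, e, g}.
FOLLOW(H): in S::=Q e H, the suffix after H is empty, so FOLLOW(H) ⊇ FOLLOW(S) = {$, e, g}; in Q::=H, the suffix after H is empty, so FOLLOW(H) ⊇ FOLLOW(Q) = {$, e, g}. Thus FOLLOW(H) = {$, e, g}.

{$, e, g}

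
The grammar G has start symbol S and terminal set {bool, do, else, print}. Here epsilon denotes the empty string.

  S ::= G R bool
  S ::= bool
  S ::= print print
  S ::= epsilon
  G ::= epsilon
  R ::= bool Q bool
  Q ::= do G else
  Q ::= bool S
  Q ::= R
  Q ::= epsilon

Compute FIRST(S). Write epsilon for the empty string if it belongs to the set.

FIRST(G) = {epsilon}
FIRST(R) = {bool}
FIRST(S) = {epsilon, bool, print}  (via G R bool)
FIRST(Q) = {epsilon, bool, do}  (via R)

{epsilon, bool, print}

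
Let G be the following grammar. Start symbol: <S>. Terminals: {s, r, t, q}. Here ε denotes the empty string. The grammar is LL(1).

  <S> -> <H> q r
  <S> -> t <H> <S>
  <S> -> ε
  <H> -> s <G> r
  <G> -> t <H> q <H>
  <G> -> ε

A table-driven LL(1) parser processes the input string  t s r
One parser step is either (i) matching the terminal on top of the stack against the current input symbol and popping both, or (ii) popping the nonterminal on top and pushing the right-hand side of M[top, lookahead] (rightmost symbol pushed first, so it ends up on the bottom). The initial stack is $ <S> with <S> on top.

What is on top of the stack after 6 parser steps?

     Stack          Input    Action
  1  $ <S>          t s r $  expand <S> -> t <H> <S>
  2  $ <S> <H> t    t s r $  match t
  3  $ <S> <H>      s r $    expand <H> -> s <G> r
  4  $ <S> r <G> s  s r $    match s
  5  $ <S> r <G>    r $      expand <G> -> ε
  6  $ <S> r        r $      match r
Stack after step 6: $ <S> (top = <S>).

<S>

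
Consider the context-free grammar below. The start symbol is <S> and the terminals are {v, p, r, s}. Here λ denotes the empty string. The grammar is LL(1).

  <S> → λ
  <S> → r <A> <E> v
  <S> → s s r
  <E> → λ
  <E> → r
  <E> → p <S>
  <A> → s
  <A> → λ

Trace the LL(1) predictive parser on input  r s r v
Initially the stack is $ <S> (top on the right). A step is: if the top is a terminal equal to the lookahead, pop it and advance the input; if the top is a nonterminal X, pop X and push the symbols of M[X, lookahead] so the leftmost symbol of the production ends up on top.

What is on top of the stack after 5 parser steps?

r

     Stack          Input      Action
  1  $ <S>          r s r v $  expand <S> → r <A> <E> v
  2  $ v <E> <A> r  r s r v $  match r
  3  $ v <E> <A>    s r v $    expand <A> → s
  4  $ v <E> s      s r v $    match s
  5  $ v <E>        r v $      expand <E> → r
Stack after step 5: $ v r (top = r).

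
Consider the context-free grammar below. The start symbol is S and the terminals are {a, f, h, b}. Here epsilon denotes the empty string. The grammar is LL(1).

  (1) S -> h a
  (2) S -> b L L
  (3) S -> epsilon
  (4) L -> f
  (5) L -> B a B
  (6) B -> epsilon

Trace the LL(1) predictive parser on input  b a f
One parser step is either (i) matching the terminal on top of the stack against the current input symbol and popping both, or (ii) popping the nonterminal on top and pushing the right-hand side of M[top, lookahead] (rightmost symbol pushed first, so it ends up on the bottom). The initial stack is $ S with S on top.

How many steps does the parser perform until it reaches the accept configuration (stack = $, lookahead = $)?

step 1: stack=$ S  input=b a f $  — expand S -> b L L
step 2: stack=$ L L b  input=b a f $  — match b
step 3: stack=$ L L  input=a f $  — expand L -> B a B
step 4: stack=$ L B a B  input=a f $  — expand B -> epsilon
step 5: stack=$ L B a  input=a f $  — match a
step 6: stack=$ L B  input=f $  — expand B -> epsilon
step 7: stack=$ L  input=f $  — expand L -> f
step 8: stack=$ f  input=f $  — match f
Accept reached after 8 steps.

8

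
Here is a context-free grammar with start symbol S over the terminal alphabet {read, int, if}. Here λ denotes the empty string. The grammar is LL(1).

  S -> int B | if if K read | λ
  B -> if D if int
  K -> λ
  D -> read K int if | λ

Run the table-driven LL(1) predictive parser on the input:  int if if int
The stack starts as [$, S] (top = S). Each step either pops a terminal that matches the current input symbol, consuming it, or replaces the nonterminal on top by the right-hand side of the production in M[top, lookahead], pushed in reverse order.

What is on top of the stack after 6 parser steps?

int

step 1: stack=$ S  input=int if if int $  — expand S -> int B
step 2: stack=$ B int  input=int if if int $  — match int
step 3: stack=$ B  input=if if int $  — expand B -> if D if int
step 4: stack=$ int if D if  input=if if int $  — match if
step 5: stack=$ int if D  input=if int $  — expand D -> λ
step 6: stack=$ int if  input=if int $  — match if
Stack after step 6: $ int (top = int).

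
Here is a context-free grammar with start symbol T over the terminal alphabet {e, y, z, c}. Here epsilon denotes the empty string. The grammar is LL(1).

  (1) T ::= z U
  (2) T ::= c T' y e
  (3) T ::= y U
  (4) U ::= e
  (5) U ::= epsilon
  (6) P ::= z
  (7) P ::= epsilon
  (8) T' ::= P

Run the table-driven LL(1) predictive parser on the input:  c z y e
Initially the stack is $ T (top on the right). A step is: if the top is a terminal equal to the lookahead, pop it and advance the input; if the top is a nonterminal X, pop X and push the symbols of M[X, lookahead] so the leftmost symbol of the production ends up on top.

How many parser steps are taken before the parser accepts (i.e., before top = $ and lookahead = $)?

7

step 1: stack=$ T  input=c z y e $  — expand T ::= c T' y e
step 2: stack=$ e y T' c  input=c z y e $  — match c
step 3: stack=$ e y T'  input=z y e $  — expand T' ::= P
step 4: stack=$ e y P  input=z y e $  — expand P ::= z
step 5: stack=$ e y z  input=z y e $  — match z
step 6: stack=$ e y  input=y e $  — match y
step 7: stack=$ e  input=e $  — match e
Accept reached after 7 steps.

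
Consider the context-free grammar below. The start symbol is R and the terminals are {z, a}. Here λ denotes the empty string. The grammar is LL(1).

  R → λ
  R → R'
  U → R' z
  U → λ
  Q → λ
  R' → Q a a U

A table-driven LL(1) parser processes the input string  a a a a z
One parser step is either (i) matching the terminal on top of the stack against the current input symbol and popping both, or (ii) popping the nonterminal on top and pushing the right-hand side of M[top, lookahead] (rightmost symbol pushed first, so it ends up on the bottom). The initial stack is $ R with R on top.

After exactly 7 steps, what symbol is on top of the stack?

Q

step 1: stack=$ R  input=a a a a z $  — expand R → R'
step 2: stack=$ R'  input=a a a a z $  — expand R' → Q a a U
step 3: stack=$ U a a Q  input=a a a a z $  — expand Q → λ
step 4: stack=$ U a a  input=a a a a z $  — match a
step 5: stack=$ U a  input=a a a z $  — match a
step 6: stack=$ U  input=a a z $  — expand U → R' z
step 7: stack=$ z R'  input=a a z $  — expand R' → Q a a U
Stack after step 7: $ z U a a Q (top = Q).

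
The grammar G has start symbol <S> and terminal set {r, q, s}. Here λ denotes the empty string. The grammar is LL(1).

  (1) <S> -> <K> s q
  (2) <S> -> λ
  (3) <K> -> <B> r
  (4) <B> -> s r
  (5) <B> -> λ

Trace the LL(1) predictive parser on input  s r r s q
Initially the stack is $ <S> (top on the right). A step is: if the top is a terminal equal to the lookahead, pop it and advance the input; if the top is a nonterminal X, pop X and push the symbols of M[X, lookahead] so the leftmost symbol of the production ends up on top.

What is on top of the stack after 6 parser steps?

s

     Stack        Input        Action
  1  $ <S>        s r r s q $  expand <S> -> <K> s q
  2  $ q s <K>    s r r s q $  expand <K> -> <B> r
  3  $ q s r <B>  s r r s q $  expand <B> -> s r
  4  $ q s r r s  s r r s q $  match s
  5  $ q s r r    r r s q $    match r
  6  $ q s r      r s q $      match r
Stack after step 6: $ q s (top = s).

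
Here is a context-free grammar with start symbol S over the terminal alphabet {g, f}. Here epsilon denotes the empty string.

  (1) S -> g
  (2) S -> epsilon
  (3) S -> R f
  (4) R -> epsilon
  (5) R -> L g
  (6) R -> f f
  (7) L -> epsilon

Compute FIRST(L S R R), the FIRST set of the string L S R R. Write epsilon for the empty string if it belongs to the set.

FIRST(L): from L->epsilon we get {epsilon}. So FIRST(L) = {epsilon}.
FIRST(R): from R->epsilon we get {epsilon}; from R->L g we get {g}; from R->f f we get {f}. So FIRST(R) = {epsilon, f, g}.
FIRST(S): from S->g we get {g}; from S->epsilon we get {epsilon}; from S->R f we get {f, g}. So FIRST(S) = {epsilon, f, g}.
FIRST(L S R R): take FIRST of each symbol in turn, carrying on past any symbol whose FIRST contains epsilon; result {epsilon, f, g}.

{epsilon, f, g}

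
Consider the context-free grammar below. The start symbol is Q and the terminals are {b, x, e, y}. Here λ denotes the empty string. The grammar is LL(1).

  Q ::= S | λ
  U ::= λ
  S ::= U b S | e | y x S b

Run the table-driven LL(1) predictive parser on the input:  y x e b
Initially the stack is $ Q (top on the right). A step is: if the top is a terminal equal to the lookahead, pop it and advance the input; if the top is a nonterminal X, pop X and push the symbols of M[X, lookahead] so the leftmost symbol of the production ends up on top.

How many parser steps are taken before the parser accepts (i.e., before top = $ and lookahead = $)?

7

     Stack      Input      Action
  1  $ Q        y x e b $  expand Q ::= S
  2  $ S        y x e b $  expand S ::= y x S b
  3  $ b S x y  y x e b $  match y
  4  $ b S x    x e b $    match x
  5  $ b S      e b $      expand S ::= e
  6  $ b e      e b $      match e
  7  $ b        b $        match b
Accept reached after 7 steps.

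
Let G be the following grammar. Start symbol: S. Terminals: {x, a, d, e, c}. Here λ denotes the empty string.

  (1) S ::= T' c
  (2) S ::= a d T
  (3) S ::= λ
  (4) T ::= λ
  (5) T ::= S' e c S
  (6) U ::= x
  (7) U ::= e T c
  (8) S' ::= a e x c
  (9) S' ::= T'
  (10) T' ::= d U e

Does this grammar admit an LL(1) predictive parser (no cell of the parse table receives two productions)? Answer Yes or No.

FIRST(S) = {λ, a, d}
FIRST(T) = {λ, a, d}
FIRST(U) = {e, x}
FIRST(S') = {a, d}
FIRST(T') = {d}
FOLLOW(S) = {$, c}
FOLLOW(T) = {$, c}
FOLLOW(U) = {e}
FOLLOW(S') = {e}
FOLLOW(T') = {c, e}
Each cell of M receives at most one production.

Yes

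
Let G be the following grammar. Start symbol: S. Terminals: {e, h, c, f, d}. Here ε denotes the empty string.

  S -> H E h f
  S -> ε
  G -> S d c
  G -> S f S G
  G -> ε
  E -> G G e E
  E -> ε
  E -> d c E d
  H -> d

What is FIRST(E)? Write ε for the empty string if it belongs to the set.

FIRST(H): from H->d we get {d}. So FIRST(H) = {d}.
FIRST(S): from S->H E h f we get {d}; from S->ε we get {ε}. So FIRST(S) = {ε, d}.
FIRST(G): from G->S d c we get {d}; from G->S f S G we get {d, f}; from G->ε we get {ε}. So FIRST(G) = {ε, d, f}.
FIRST(E): from E->G G e E we get {d, e, f}; from E->ε we get {ε}; from E->d c E d we get {d}. So FIRST(E) = {ε, d, e, f}.

{ε, d, e, f}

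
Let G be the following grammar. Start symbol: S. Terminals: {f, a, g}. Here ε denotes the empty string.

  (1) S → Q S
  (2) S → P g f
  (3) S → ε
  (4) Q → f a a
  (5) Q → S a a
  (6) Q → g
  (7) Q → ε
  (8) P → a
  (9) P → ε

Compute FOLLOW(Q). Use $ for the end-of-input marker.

{$, a, f, g}

FIRST(P): from P→a we get {a}; from P→ε we get {ε}. So FIRST(P) = {ε, a}.
FIRST(S): from S→Q S we get {ε, a, f, g}; from S→P g f we get {a, g}; from S→ε we get {ε}. So FIRST(S) = {ε, a, f, g}.
FIRST(Q): from Q→f a a we get {f}; from Q→S a a we get {a, f, g}; from Q→g we get {g}; from Q→ε we get {ε}. So FIRST(Q) = {ε, a, f, g}.
FOLLOW(S) includes $ since S is the start symbol.
FOLLOW(S): in S→Q S, the suffix after S is empty (adds nothing new); in Q→S a a, S is followed by a a with FIRST {a}. Thus FOLLOW(S) = {$, a}.
FOLLOW(Q): in S→Q S, Q is followed by S with FIRST {ε, a, f, g}; in S→Q S, the suffix after Q is nullable, so FOLLOW(Q) ⊇ FOLLOW(S) = {$, a}. Thus FOLLOW(Q) = {$, a, f, g}.
FOLLOW(P): in S→P g f, P is followed by g f with FIRST {g}. Thus FOLLOW(P) = {g}.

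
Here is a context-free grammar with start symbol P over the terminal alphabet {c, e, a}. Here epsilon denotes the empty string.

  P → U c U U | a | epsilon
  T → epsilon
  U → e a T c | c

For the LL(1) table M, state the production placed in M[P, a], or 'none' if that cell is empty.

FIRST(T): from T→epsilon we get {epsilon}. So FIRST(T) = {epsilon}.
FIRST(U): from U→e a T c we get {e}; from U→c we get {c}. So FIRST(U) = {c, e}.
FIRST(P): from P→U c U U we get {c, e}; from P→a we get {a}; from P→epsilon we get {epsilon}. So FIRST(P) = {epsilon, a, c, e}.
FOLLOW(P) includes $ since P is the start symbol.
FOLLOW(P): P appears on no right-hand side. Thus FOLLOW(P) = {$}.
For P → U c U U: FIRST(U c U U) = {c, e}, so it goes in M[P, t] for t ∈ {c, e}.
For P → a: FIRST(a) = {a}, so it goes in M[P, t] for t ∈ {a}.
For P → epsilon: FIRST(epsilon) = {epsilon}, so it goes in M[P, t] for t ∈ {}; since epsilon ∈ FIRST, also for every t ∈ FOLLOW(P) = {$}.

P → a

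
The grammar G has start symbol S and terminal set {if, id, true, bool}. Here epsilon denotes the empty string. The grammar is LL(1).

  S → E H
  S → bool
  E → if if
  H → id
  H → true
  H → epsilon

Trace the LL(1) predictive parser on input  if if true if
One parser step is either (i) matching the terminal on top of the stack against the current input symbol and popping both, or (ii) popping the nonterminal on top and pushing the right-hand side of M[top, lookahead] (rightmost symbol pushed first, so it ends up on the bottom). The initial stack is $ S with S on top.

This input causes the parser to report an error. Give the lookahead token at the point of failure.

     Stack      Input            Action
  1  $ S        if if true if $  expand S → E H
  2  $ H E      if if true if $  expand E → if if
  3  $ H if if  if if true if $  match if
  4  $ H if     if true if $     match if
  5  $ H        true if $        expand H → true
  6  $ true     true if $        match true
  7  $          if $             error: stack empty but input remains

if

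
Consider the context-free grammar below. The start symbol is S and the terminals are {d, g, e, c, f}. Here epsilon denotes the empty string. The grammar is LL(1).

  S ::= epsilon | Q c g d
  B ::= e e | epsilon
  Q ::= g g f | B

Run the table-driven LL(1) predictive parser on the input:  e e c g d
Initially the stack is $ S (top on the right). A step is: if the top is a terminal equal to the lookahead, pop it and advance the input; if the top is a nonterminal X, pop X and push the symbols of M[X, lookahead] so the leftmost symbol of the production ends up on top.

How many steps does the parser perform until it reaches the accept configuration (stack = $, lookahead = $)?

     Stack        Input        Action
  1  $ S          e e c g d $  expand S ::= Q c g d
  2  $ d g c Q    e e c g d $  expand Q ::= B
  3  $ d g c B    e e c g d $  expand B ::= e e
  4  $ d g c e e  e e c g d $  match e
  5  $ d g c e    e c g d $    match e
  6  $ d g c      c g d $      match c
  7  $ d g        g d $        match g
  8  $ d          d $          match d
Accept reached after 8 steps.

8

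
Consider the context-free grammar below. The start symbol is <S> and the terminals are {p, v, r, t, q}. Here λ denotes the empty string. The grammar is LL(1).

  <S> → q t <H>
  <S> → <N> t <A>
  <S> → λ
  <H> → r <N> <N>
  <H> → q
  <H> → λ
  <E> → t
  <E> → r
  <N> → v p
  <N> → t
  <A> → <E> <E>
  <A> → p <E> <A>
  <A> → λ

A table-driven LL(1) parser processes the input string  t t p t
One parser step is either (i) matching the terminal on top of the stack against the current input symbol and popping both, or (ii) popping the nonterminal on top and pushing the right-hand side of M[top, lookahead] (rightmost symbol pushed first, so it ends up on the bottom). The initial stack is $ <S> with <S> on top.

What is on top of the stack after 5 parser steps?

p

     Stack        Input      Action
  1  $ <S>        t t p t $  expand <S> → <N> t <A>
  2  $ <A> t <N>  t t p t $  expand <N> → t
  3  $ <A> t t    t t p t $  match t
  4  $ <A> t      t p t $    match t
  5  $ <A>        p t $      expand <A> → p <E> <A>
Stack after step 5: $ <A> <E> p (top = p).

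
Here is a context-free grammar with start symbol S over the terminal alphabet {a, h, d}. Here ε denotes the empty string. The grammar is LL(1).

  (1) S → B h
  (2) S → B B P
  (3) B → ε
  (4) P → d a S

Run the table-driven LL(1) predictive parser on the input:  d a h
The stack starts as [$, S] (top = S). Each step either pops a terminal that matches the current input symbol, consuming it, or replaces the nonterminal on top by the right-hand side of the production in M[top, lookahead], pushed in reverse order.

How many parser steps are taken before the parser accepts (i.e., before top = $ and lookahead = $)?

9

     Stack    Input    Action
  1  $ S      d a h $  expand S → B B P
  2  $ P B B  d a h $  expand B → ε
  3  $ P B    d a h $  expand B → ε
  4  $ P      d a h $  expand P → d a S
  5  $ S a d  d a h $  match d
  6  $ S a    a h $    match a
  7  $ S      h $      expand S → B h
  8  $ h B    h $      expand B → ε
  9  $ h      h $      match h
Accept reached after 9 steps.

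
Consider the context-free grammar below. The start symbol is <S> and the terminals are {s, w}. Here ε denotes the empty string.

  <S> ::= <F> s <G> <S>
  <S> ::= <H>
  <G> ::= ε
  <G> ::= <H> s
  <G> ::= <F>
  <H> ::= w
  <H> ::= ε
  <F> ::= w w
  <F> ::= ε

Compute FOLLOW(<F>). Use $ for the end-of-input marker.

FIRST(<H>): from <H>::=w we get {w}; from <H>::=ε we get {ε}. So FIRST(<H>) = {ε, w}.
FIRST(<F>): from <F>::=w w we get {w}; from <F>::=ε we get {ε}. So FIRST(<F>) = {ε, w}.
FIRST(<S>): from <S>::=<F> s <G> <S> we get {s, w}; from <S>::=<H> we get {ε, w}. So FIRST(<S>) = {ε, s, w}.
FIRST(<G>): from <G>::=ε we get {ε}; from <G>::=<H> s we get {s, w}; from <G>::=<F> we get {ε, w}. So FIRST(<G>) = {ε, s, w}.
FOLLOW(<S>) includes $ since <S> is the start symbol.
FOLLOW(<S>): in <S>::=<F> s <G> <S>, the suffix after <S> is empty (adds nothing new). Thus FOLLOW(<S>) = {$}.
FOLLOW(<G>): in <S>::=<F> s <G> <S>, <G> is followed by <S> with FIRST {ε, s, w}; in <S>::=<F> s <G> <S>, the suffix after <G> is nullable, so FOLLOW(<G>) ⊇ FOLLOW(<S>) = {$}. Thus FOLLOW(<G>) = {$, s, w}.
FOLLOW(<H>): in <S>::=<H>, the suffix after <H> is empty, so FOLLOW(<H>) ⊇ FOLLOW(<S>) = {$}; in <G>::=<H> s, <H> is followed by s with FIRST {s}. Thus FOLLOW(<H>) = {$, s}.
FOLLOW(<F>): in <S>::=<F> s <G> <S>, <F> is followed by s <G> <S> with FIRST {s}; in <G>::=<F>, the suffix after <F> is empty, so FOLLOW(<F>) ⊇ FOLLOW(<G>) = {$, s, w}. Thus FOLLOW(<F>) = {$, s, w}.

{$, s, w}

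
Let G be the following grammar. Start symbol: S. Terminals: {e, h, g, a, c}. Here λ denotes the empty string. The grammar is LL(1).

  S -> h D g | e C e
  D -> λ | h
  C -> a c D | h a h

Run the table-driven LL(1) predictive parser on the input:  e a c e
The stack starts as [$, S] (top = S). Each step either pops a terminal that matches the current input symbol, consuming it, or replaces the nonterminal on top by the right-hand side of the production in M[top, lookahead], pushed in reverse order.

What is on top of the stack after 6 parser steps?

e

step 1: stack=$ S  input=e a c e $  — expand S -> e C e
step 2: stack=$ e C e  input=e a c e $  — match e
step 3: stack=$ e C  input=a c e $  — expand C -> a c D
step 4: stack=$ e D c a  input=a c e $  — match a
step 5: stack=$ e D c  input=c e $  — match c
step 6: stack=$ e D  input=e $  — expand D -> λ
Stack after step 6: $ e (top = e).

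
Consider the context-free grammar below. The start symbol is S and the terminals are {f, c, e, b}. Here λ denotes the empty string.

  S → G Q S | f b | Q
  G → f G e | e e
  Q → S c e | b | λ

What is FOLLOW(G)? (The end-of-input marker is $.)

FIRST(G): from G→f G e we get {f}; from G→e e we get {e}. So FIRST(G) = {e, f}.
FIRST(S): from S→G Q S we get {e, f}; from S→f b we get {f}; from S→Q we get {λ, b, c, e, f}. So FIRST(S) = {λ, b, c, e, f}.
FIRST(Q): from Q→S c e we get {b, c, e, f}; from Q→b we get {b}; from Q→λ we get {λ}. So FIRST(Q) = {λ, b, c, e, f}.
FOLLOW(S) includes $ since S is the start symbol.
FOLLOW(S): in S→G Q S, the suffix after S is empty (adds nothing new); in Q→S c e, S is followed by c e with FIRST {c}. Thus FOLLOW(S) = {$, c}.
FOLLOW(G): in S→G Q S, G is followed by Q S with FIRST {λ, b, c, e, f}; in S→G Q S, the suffix after G is nullable, so FOLLOW(G) ⊇ FOLLOW(S) = {$, c}; in G→f G e, G is followed by e with FIRST {e}. Thus FOLLOW(G) = {$, b, c, e, f}.
FOLLOW(Q): in S→G Q S, Q is followed by S with FIRST {λ, b, c, e, f}; in S→G Q S, the suffix after Q is nullable, so FOLLOW(Q) ⊇ FOLLOW(S) = {$, c}; in S→Q, the suffix after Q is empty, so FOLLOW(Q) ⊇ FOLLOW(S) = {$, c}. Thus FOLLOW(Q) = {$, b, c, e, f}.

{$, b, c, e, f}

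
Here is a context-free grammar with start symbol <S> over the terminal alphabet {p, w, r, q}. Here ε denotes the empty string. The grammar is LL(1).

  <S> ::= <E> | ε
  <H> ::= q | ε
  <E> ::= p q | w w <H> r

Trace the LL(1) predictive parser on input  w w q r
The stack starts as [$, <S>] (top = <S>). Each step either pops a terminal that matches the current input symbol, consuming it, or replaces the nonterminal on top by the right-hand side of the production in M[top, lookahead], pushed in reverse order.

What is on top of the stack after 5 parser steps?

q

step 1: stack=$ <S>  input=w w q r $  — expand <S> ::= <E>
step 2: stack=$ <E>  input=w w q r $  — expand <E> ::= w w <H> r
step 3: stack=$ r <H> w w  input=w w q r $  — match w
step 4: stack=$ r <H> w  input=w q r $  — match w
step 5: stack=$ r <H>  input=q r $  — expand <H> ::= q
Stack after step 5: $ r q (top = q).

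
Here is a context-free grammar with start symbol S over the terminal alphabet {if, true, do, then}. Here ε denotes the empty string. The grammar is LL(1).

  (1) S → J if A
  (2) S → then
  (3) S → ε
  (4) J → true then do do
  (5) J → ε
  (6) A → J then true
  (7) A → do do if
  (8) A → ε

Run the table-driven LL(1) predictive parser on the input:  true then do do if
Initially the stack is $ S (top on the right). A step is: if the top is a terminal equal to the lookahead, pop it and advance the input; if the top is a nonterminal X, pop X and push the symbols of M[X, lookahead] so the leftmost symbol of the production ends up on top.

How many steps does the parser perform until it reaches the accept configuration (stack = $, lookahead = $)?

     Stack                   Input                 Action
  1  $ S                     true then do do if $  expand S → J if A
  2  $ A if J                true then do do if $  expand J → true then do do
  3  $ A if do do then true  true then do do if $  match true
  4  $ A if do do then       then do do if $       match then
  5  $ A if do do            do do if $            match do
  6  $ A if do               do if $               match do
  7  $ A if                  if $                  match if
  8  $ A                     $                     expand A → ε
Accept reached after 8 steps.

8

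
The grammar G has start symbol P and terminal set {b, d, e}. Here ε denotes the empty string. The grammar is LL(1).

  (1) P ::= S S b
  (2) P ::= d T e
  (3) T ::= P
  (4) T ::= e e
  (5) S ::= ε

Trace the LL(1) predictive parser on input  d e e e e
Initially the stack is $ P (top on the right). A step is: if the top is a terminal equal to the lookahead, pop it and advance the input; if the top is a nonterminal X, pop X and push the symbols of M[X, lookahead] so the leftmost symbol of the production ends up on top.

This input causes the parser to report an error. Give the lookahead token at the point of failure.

e

step 1: stack=$ P  input=d e e e e $  — expand P ::= d T e
step 2: stack=$ e T d  input=d e e e e $  — match d
step 3: stack=$ e T  input=e e e e $  — expand T ::= e e
step 4: stack=$ e e e  input=e e e e $  — match e
step 5: stack=$ e e  input=e e e $  — match e
step 6: stack=$ e  input=e e $  — match e
step 7: stack=$  input=e $  — error: stack empty but input remains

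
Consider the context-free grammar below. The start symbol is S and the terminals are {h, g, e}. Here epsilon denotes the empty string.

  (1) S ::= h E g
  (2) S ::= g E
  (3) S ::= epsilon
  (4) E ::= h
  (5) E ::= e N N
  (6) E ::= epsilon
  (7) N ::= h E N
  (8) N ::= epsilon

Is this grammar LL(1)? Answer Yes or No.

No

FIRST(S) = {epsilon, g, h}
FIRST(E) = {epsilon, e, h}
FIRST(N) = {epsilon, h}
FOLLOW(S) = {$}
FOLLOW(E) = {$, g, h}
FOLLOW(N) = {$, g, h}
Cell M[E, h] receives both E ::= h and E ::= epsilon — the grammar is not LL(1).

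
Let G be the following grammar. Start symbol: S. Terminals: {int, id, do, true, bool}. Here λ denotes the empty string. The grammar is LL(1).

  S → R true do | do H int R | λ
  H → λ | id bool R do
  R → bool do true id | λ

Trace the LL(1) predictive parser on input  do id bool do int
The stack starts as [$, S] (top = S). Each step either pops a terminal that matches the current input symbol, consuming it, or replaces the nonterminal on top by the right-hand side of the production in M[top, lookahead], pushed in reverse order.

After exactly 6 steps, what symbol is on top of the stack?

     Stack                 Input                Action
  1  $ S                   do id bool do int $  expand S → do H int R
  2  $ R int H do          do id bool do int $  match do
  3  $ R int H             id bool do int $     expand H → id bool R do
  4  $ R int do R bool id  id bool do int $     match id
  5  $ R int do R bool     bool do int $        match bool
  6  $ R int do R          do int $             expand R → λ
Stack after step 6: $ R int do (top = do).

do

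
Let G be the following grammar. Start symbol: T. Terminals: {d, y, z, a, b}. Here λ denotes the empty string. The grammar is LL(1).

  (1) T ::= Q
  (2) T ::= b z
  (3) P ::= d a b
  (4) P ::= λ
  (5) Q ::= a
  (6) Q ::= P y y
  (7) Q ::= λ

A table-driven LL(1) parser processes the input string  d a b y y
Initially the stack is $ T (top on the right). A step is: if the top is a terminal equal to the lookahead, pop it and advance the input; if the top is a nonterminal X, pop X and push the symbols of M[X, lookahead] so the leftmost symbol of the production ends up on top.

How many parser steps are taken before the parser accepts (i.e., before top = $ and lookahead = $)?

step 1: stack=$ T  input=d a b y y $  — expand T ::= Q
step 2: stack=$ Q  input=d a b y y $  — expand Q ::= P y y
step 3: stack=$ y y P  input=d a b y y $  — expand P ::= d a b
step 4: stack=$ y y b a d  input=d a b y y $  — match d
step 5: stack=$ y y b a  input=a b y y $  — match a
step 6: stack=$ y y b  input=b y y $  — match b
step 7: stack=$ y y  input=y y $  — match y
step 8: stack=$ y  input=y $  — match y
Accept reached after 8 steps.

8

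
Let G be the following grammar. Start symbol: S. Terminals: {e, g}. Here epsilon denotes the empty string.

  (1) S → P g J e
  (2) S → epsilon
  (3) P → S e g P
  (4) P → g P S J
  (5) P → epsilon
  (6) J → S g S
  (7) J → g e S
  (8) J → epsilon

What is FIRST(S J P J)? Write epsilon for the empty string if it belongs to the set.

FIRST(S) = {epsilon, e, g}  (via P g J e)
FIRST(P) = {epsilon, e, g}  (via S e g P)
FIRST(J) = {epsilon, e, g}  (via S g S)
FIRST(S J P J): take FIRST of each symbol in turn, carrying on past any symbol whose FIRST contains epsilon; result {epsilon, e, g}.

{epsilon, e, g}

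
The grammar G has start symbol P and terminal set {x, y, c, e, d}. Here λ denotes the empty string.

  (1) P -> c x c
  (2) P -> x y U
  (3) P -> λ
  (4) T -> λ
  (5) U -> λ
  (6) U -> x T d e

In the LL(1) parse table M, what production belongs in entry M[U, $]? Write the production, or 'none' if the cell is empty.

FIRST(P): from P->c x c we get {c}; from P->x y U we get {x}; from P->λ we get {λ}. So FIRST(P) = {λ, c, x}.
FIRST(T): from T->λ we get {λ}. So FIRST(T) = {λ}.
FIRST(U): from U->λ we get {λ}; from U->x T d e we get {x}. So FIRST(U) = {λ, x}.
FOLLOW(P) includes $ since P is the start symbol.
FOLLOW(P): P appears on no right-hand side. Thus FOLLOW(P) = {$}.
FOLLOW(U): in P->x y U, the suffix after U is empty, so FOLLOW(U) ⊇ FOLLOW(P) = {$}. Thus FOLLOW(U) = {$}.
For U -> λ: FIRST(λ) = {λ}, so it goes in M[U, t] for t ∈ {}; since λ ∈ FIRST, also for every t ∈ FOLLOW(U) = {$}.
For U -> x T d e: FIRST(x T d e) = {x}, so it goes in M[U, t] for t ∈ {x}.

U -> λ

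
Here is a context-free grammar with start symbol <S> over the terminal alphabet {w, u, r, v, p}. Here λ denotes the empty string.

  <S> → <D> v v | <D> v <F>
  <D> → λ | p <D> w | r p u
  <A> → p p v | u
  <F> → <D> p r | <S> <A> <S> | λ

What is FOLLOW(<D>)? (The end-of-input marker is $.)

{p, v, w}

FIRST(<D>) = {λ, p, r}
FIRST(<A>) = {p, u}
FIRST(<S>) = {p, r, v}  (via <D> v v, <D> v <F>)
FIRST(<F>) = {λ, p, r, v}  (via <D> p r, <S> <A> <S>)
FOLLOW(<S>) includes $ since <S> is the start symbol.
FOLLOW(<D>): in <S>→<D> v v, <D> is followed by v v with FIRST {v}; in <S>→<D> v <F>, <D> is followed by v <F> with FIRST {v}; in <D>→p <D> w, <D> is followed by w with FIRST {w}; in <F>→<D> p r, <D> is followed by p r with FIRST {p}. Thus FOLLOW(<D>) = {p, v, w}.
FOLLOW(<A>): in <F>→<S> <A> <S>, <A> is followed by <S> with FIRST {p, r, v}. Thus FOLLOW(<A>) = {p, r, v}.
FOLLOW(<S>): in <F>→<S> <A> <S> (occurrence 1), <S> is followed by <A> <S> with FIRST {p, u}; in <F>→<S> <A> <S> (occurrence 2), the suffix after <S> is empty, so FOLLOW(<S>) ⊇ FOLLOW(<F>) = {$, p, u}. Thus FOLLOW(<S>) = {$, p, u}.
FOLLOW(<F>): in <S>→<D> v <F>, the suffix after <F> is empty, so FOLLOW(<F>) ⊇ FOLLOW(<S>) = {$, p, u}. Thus FOLLOW(<F>) = {$, p, u}.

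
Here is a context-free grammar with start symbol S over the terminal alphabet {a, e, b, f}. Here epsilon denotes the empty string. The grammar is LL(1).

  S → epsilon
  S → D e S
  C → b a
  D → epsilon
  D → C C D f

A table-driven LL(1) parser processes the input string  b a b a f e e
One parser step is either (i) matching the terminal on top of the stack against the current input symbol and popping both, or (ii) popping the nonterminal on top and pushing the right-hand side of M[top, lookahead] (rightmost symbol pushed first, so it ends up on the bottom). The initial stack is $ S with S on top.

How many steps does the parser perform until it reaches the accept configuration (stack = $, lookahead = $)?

15

      Stack            Input            Action
   1  $ S              b a b a f e e $  expand S → D e S
   2  $ S e D          b a b a f e e $  expand D → C C D f
   3  $ S e f D C C    b a b a f e e $  expand C → b a
   4  $ S e f D C a b  b a b a f e e $  match b
   5  $ S e f D C a    a b a f e e $    match a
   6  $ S e f D C      b a f e e $      expand C → b a
   7  $ S e f D a b    b a f e e $      match b
   8  $ S e f D a      a f e e $        match a
   9  $ S e f D        f e e $          expand D → epsilon
  10  $ S e f          f e e $          match f
  11  $ S e            e e $            match e
  12  $ S              e $              expand S → D e S
  13  $ S e D          e $              expand D → epsilon
  14  $ S e            e $              match e
  15  $ S              $                expand S → epsilon
Accept reached after 15 steps.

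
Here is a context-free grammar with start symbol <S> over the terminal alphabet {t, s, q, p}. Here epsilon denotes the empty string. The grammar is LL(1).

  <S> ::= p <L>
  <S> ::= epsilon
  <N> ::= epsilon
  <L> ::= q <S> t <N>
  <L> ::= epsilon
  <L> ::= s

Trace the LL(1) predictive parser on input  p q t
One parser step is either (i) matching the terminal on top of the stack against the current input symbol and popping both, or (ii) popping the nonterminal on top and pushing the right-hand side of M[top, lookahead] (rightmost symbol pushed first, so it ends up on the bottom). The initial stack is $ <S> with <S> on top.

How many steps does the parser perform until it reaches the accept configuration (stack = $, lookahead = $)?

step 1: stack=$ <S>  input=p q t $  — expand <S> ::= p <L>
step 2: stack=$ <L> p  input=p q t $  — match p
step 3: stack=$ <L>  input=q t $  — expand <L> ::= q <S> t <N>
step 4: stack=$ <N> t <S> q  input=q t $  — match q
step 5: stack=$ <N> t <S>  input=t $  — expand <S> ::= epsilon
step 6: stack=$ <N> t  input=t $  — match t
step 7: stack=$ <N>  input=$  — expand <N> ::= epsilon
Accept reached after 7 steps.

7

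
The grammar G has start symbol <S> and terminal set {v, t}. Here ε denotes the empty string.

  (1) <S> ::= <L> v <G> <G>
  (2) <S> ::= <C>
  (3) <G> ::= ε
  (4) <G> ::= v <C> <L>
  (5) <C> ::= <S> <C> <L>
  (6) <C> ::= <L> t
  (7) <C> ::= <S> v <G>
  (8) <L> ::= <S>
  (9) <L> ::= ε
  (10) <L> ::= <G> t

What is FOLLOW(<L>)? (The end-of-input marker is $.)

FIRST(<G>) = {ε, v}
FIRST(<S>) = {t, v}  (via <L> v <G> <G>, <C>)
FIRST(<L>) = {ε, t, v}  (via <S>, <G> t)
FIRST(<C>) = {t, v}  (via <S> <C> <L>, <L> t, <S> v <G>)
FOLLOW(<S>) includes $ since <S> is the start symbol.
FOLLOW(<S>): in <C>::=<S> <C> <L>, <S> is followed by <C> <L> with FIRST {t, v}; in <C>::=<S> v <G>, <S> is followed by v <G> with FIRST {v}; in <L>::=<S>, the suffix after <S> is empty, so FOLLOW(<S>) ⊇ FOLLOW(<L>) = {$, t, v}. Thus FOLLOW(<S>) = {$, t, v}.
FOLLOW(<G>): in <S>::=<L> v <G> <G> (occurrence 1), <G> is followed by <G> with FIRST {ε, v}; in <S>::=<L> v <G> <G> (occurrence 1), the suffix after <G> is nullable, so FOLLOW(<G>) ⊇ FOLLOW(<S>) = {$, t, v}; in <S>::=<L> v <G> <G> (occurrence 2), the suffix after <G> is empty, so FOLLOW(<G>) ⊇ FOLLOW(<S>) = {$, t, v}; in <C>::=<S> v <G>, the suffix after <G> is empty, so FOLLOW(<G>) ⊇ FOLLOW(<C>) = {$, t, v}; in <L>::=<G> t, <G> is followed by t with FIRST {t}. Thus FOLLOW(<G>) = {$, t, v}.
FOLLOW(<C>): in <S>::=<C>, the suffix after <C> is empty, so FOLLOW(<C>) ⊇ FOLLOW(<S>) = {$, t, v}; in <G>::=v <C> <L>, <C> is followed by <L> with FIRST {ε, t, v}; in <G>::=v <C> <L>, the suffix after <C> is nullable, so FOLLOW(<C>) ⊇ FOLLOW(<G>) = {$, t, v}; in <C>::=<S> <C> <L>, <C> is followed by <L> with FIRST {ε, t, v}; in <C>::=<S> <C> <L>, the suffix after <C> is nullable (adds nothing new). Thus FOLLOW(<C>) = {$, t, v}.
FOLLOW(<L>): in <S>::=<L> v <G> <G>, <L> is followed by v <G> <G> with FIRST {v}; in <G>::=v <C> <L>, the suffix after <L> is empty, so FOLLOW(<L>) ⊇ FOLLOW(<G>) = {$, t, v}; in <C>::=<S> <C> <L>, the suffix after <L> is empty, so FOLLOW(<L>) ⊇ FOLLOW(<C>) = {$, t, v}; in <C>::=<L> t, <L> is followed by t with FIRST {t}. Thus FOLLOW(<L>) = {$, t, v}.

{$, t, v}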